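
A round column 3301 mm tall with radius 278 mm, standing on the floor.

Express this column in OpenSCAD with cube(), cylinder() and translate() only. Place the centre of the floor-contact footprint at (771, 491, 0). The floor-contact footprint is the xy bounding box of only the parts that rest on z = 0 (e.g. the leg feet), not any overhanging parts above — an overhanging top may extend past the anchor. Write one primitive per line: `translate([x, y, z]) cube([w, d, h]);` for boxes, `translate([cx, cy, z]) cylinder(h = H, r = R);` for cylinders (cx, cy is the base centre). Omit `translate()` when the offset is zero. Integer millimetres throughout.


translate([771, 491, 0]) cylinder(h = 3301, r = 278);


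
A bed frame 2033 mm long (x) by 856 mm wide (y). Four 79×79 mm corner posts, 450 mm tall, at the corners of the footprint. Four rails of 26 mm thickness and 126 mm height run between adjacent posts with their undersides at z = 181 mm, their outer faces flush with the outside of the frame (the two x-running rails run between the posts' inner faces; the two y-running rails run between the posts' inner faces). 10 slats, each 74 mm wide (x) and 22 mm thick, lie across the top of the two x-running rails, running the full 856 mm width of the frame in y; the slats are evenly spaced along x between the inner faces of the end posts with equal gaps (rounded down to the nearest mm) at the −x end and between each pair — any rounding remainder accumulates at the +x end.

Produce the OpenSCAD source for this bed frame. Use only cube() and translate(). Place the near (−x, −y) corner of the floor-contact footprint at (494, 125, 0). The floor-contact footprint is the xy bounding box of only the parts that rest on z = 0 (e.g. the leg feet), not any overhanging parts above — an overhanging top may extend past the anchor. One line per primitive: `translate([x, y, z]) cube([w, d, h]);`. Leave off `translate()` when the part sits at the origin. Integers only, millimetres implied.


translate([494, 125, 0]) cube([79, 79, 450]);
translate([494, 902, 0]) cube([79, 79, 450]);
translate([2448, 125, 0]) cube([79, 79, 450]);
translate([2448, 902, 0]) cube([79, 79, 450]);
translate([573, 125, 181]) cube([1875, 26, 126]);
translate([573, 955, 181]) cube([1875, 26, 126]);
translate([494, 204, 181]) cube([26, 698, 126]);
translate([2501, 204, 181]) cube([26, 698, 126]);
translate([676, 125, 307]) cube([74, 856, 22]);
translate([853, 125, 307]) cube([74, 856, 22]);
translate([1030, 125, 307]) cube([74, 856, 22]);
translate([1207, 125, 307]) cube([74, 856, 22]);
translate([1384, 125, 307]) cube([74, 856, 22]);
translate([1561, 125, 307]) cube([74, 856, 22]);
translate([1738, 125, 307]) cube([74, 856, 22]);
translate([1915, 125, 307]) cube([74, 856, 22]);
translate([2092, 125, 307]) cube([74, 856, 22]);
translate([2269, 125, 307]) cube([74, 856, 22]);


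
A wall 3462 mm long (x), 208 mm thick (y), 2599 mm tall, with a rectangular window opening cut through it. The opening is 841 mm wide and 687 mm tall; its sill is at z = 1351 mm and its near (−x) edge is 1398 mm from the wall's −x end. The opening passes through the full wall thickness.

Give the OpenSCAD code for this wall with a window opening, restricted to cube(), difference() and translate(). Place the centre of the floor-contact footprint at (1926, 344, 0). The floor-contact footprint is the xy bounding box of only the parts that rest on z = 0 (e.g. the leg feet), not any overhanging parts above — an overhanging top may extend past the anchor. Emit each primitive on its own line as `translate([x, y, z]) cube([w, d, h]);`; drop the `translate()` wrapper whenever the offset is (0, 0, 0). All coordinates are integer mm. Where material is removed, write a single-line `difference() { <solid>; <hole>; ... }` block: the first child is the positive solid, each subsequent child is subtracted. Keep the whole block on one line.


difference() { translate([195, 240, 0]) cube([3462, 208, 2599]); translate([1593, 240, 1351]) cube([841, 208, 687]); }


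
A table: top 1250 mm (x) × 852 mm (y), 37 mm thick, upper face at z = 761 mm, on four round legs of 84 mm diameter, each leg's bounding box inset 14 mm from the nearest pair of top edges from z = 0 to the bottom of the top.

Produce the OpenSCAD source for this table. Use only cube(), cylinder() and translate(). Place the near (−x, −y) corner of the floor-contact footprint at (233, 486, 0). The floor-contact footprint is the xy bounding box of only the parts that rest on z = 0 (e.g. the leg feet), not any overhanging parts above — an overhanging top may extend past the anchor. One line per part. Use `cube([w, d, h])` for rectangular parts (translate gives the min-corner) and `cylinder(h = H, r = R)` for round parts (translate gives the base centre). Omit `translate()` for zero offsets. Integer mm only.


// leg_h = 761 - 37 = 724
translate([219, 472, 724]) cube([1250, 852, 37]);
translate([275, 528, 0]) cylinder(h = 724, r = 42);
translate([1413, 528, 0]) cylinder(h = 724, r = 42);
translate([275, 1268, 0]) cylinder(h = 724, r = 42);
translate([1413, 1268, 0]) cylinder(h = 724, r = 42);


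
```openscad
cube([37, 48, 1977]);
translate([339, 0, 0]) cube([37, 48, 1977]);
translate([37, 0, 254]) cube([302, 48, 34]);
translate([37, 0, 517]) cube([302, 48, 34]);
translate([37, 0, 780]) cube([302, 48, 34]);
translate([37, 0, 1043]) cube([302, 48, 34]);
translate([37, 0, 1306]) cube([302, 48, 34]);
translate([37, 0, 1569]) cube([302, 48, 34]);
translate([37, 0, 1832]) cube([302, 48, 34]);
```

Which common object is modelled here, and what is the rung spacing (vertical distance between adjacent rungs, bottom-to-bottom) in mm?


A ladder. The rung spacing is 263 mm.

Two tall 37×48 posts with 7 short bars between them — a ladder. Adjacent rungs sit at z = 254 and z = 517, so the spacing is 517 − 254 = 263 mm.


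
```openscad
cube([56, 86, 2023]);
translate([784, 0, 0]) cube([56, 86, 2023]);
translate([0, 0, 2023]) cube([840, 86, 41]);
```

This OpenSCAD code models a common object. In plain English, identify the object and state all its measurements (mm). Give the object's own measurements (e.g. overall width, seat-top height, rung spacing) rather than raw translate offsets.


A door frame. The clear opening is 728 mm wide and 2023 mm high. Two 56 mm wide jambs, 86 mm deep, stand either side of the opening from the floor to the top of the opening. A 41 mm thick head sits across the top of both jambs, spanning the full outside width of the frame.


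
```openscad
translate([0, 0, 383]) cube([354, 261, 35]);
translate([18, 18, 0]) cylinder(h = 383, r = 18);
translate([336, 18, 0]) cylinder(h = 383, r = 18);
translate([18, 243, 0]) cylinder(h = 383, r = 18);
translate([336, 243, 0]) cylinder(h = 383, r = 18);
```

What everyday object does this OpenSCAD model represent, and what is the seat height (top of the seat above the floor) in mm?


A stool. The seat height is 418 mm.

A 354×261×35 slab at z = 383 on four corner cylinders — a stool. The seat top is 383 + 35 = 418 mm.


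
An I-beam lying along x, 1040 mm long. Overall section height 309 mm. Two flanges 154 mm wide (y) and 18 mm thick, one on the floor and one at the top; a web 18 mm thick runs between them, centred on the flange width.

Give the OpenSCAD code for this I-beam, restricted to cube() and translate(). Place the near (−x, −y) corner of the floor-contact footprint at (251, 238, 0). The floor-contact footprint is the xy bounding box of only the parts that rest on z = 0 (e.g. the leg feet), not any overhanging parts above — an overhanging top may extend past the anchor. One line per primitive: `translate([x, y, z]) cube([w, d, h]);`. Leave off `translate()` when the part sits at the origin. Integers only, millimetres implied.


translate([251, 238, 0]) cube([1040, 154, 18]);
translate([251, 306, 18]) cube([1040, 18, 273]);
translate([251, 238, 291]) cube([1040, 154, 18]);


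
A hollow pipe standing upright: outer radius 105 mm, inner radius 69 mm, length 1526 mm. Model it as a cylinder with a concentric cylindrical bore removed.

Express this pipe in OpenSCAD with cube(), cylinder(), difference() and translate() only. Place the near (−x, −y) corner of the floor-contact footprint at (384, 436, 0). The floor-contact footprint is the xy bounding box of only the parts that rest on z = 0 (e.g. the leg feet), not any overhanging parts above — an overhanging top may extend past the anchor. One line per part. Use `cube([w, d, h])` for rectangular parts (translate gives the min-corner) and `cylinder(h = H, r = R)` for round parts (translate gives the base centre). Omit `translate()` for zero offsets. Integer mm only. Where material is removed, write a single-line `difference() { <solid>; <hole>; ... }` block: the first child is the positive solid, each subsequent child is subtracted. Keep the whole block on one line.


difference() { translate([489, 541, 0]) cylinder(h = 1526, r = 105); translate([489, 541, 0]) cylinder(h = 1526, r = 69); }


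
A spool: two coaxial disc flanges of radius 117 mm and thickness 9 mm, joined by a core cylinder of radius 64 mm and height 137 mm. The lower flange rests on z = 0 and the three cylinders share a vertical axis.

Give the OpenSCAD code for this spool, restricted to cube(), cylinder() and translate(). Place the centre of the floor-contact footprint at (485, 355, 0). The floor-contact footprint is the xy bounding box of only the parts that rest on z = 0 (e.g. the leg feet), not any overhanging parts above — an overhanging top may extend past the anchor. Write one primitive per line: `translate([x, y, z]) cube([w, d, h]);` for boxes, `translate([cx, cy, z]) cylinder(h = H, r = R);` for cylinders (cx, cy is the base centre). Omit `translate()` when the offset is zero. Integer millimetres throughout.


translate([485, 355, 0]) cylinder(h = 9, r = 117);
translate([485, 355, 9]) cylinder(h = 137, r = 64);
translate([485, 355, 146]) cylinder(h = 9, r = 117);


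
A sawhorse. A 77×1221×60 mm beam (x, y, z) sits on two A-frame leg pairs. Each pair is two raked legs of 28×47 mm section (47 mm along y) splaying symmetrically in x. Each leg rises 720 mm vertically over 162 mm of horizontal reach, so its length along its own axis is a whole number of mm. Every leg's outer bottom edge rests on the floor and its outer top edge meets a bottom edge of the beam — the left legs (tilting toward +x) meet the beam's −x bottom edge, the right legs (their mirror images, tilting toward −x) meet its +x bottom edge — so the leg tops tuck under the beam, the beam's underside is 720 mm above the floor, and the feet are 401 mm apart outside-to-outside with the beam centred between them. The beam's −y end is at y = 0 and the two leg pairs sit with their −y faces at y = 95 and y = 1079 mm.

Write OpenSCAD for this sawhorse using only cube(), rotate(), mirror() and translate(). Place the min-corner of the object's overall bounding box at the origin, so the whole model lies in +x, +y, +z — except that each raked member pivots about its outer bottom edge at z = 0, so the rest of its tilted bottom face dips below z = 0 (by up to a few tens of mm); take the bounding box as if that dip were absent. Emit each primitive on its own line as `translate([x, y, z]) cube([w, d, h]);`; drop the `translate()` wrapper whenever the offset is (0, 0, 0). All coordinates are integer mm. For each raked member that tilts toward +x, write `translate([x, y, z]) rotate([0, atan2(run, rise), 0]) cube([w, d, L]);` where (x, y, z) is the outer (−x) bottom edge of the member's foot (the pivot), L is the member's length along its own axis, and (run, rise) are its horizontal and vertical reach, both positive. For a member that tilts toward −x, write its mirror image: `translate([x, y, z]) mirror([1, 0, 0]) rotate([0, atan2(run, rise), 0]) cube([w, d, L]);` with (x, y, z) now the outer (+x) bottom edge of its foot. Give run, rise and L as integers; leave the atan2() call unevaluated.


translate([162, 0, 720]) cube([77, 1221, 60]);
translate([0, 95, 0]) rotate([0, atan2(162, 720), 0]) cube([28, 47, 738]);
translate([401, 95, 0]) mirror([1, 0, 0]) rotate([0, atan2(162, 720), 0]) cube([28, 47, 738]);
translate([0, 1079, 0]) rotate([0, atan2(162, 720), 0]) cube([28, 47, 738]);
translate([401, 1079, 0]) mirror([1, 0, 0]) rotate([0, atan2(162, 720), 0]) cube([28, 47, 738]);


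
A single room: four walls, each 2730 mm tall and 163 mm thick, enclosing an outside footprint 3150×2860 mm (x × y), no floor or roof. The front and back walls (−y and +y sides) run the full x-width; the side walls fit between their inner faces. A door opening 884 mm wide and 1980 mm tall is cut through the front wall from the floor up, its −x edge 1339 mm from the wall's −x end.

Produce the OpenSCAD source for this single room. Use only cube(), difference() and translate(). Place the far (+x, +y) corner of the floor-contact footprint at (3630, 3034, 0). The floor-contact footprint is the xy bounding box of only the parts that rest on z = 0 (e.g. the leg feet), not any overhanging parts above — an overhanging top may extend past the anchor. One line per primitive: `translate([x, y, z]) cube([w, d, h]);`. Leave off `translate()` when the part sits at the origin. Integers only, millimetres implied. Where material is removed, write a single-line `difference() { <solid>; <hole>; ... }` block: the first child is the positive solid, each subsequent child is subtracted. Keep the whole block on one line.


difference() { translate([480, 174, 0]) cube([3150, 163, 2730]); translate([1819, 174, 0]) cube([884, 163, 1980]); }
translate([480, 2871, 0]) cube([3150, 163, 2730]);
translate([480, 337, 0]) cube([163, 2534, 2730]);
translate([3467, 337, 0]) cube([163, 2534, 2730]);


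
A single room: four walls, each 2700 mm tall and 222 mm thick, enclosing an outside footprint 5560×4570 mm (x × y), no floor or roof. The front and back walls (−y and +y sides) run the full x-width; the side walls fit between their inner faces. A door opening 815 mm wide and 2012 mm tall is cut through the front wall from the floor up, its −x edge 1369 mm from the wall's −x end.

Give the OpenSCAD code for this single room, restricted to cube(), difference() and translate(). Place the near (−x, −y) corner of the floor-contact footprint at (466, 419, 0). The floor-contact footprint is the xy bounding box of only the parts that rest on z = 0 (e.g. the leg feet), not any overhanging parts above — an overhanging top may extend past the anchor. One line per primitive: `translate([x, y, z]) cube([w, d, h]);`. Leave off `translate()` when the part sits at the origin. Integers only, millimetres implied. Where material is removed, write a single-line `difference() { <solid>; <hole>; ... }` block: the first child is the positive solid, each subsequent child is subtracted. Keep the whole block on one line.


difference() { translate([466, 419, 0]) cube([5560, 222, 2700]); translate([1835, 419, 0]) cube([815, 222, 2012]); }
translate([466, 4767, 0]) cube([5560, 222, 2700]);
translate([466, 641, 0]) cube([222, 4126, 2700]);
translate([5804, 641, 0]) cube([222, 4126, 2700]);


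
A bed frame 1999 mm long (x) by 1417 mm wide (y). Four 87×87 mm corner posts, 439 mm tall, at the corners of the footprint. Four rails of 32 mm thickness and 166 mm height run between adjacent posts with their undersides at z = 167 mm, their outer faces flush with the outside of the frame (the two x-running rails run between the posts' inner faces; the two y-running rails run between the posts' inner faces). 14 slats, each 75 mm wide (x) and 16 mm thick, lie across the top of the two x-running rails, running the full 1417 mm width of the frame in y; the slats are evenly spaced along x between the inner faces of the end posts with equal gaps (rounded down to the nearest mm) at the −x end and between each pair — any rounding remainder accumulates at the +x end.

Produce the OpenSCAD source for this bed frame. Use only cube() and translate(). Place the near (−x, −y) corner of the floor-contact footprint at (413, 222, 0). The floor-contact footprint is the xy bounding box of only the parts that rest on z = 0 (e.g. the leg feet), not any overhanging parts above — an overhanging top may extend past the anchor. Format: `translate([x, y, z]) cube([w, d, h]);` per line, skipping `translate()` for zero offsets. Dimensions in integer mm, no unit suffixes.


// slat z = rail_z + rail_h = 167 + 166 = 333
// slat gap = ⌊(1825 − 14·75) / 15⌋ = 51
translate([413, 222, 0]) cube([87, 87, 439]);
translate([413, 1552, 0]) cube([87, 87, 439]);
translate([2325, 222, 0]) cube([87, 87, 439]);
translate([2325, 1552, 0]) cube([87, 87, 439]);
translate([500, 222, 167]) cube([1825, 32, 166]);
translate([500, 1607, 167]) cube([1825, 32, 166]);
translate([413, 309, 167]) cube([32, 1243, 166]);
translate([2380, 309, 167]) cube([32, 1243, 166]);
translate([551, 222, 333]) cube([75, 1417, 16]);
translate([677, 222, 333]) cube([75, 1417, 16]);
translate([803, 222, 333]) cube([75, 1417, 16]);
translate([929, 222, 333]) cube([75, 1417, 16]);
translate([1055, 222, 333]) cube([75, 1417, 16]);
translate([1181, 222, 333]) cube([75, 1417, 16]);
translate([1307, 222, 333]) cube([75, 1417, 16]);
translate([1433, 222, 333]) cube([75, 1417, 16]);
translate([1559, 222, 333]) cube([75, 1417, 16]);
translate([1685, 222, 333]) cube([75, 1417, 16]);
translate([1811, 222, 333]) cube([75, 1417, 16]);
translate([1937, 222, 333]) cube([75, 1417, 16]);
translate([2063, 222, 333]) cube([75, 1417, 16]);
translate([2189, 222, 333]) cube([75, 1417, 16]);


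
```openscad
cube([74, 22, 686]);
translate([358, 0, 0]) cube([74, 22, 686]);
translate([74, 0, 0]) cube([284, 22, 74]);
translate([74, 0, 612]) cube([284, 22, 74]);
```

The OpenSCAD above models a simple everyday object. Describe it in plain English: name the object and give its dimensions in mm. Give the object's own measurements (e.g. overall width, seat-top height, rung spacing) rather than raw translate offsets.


A rectangular picture frame lying in the x–z plane (depth along y). The opening is 284 mm wide (x) by 538 mm tall (z), surrounded by a border 74 mm wide on all four sides. The frame is 22 mm deep and is made of two full-height vertical stiles with two horizontal rails fitted between them.


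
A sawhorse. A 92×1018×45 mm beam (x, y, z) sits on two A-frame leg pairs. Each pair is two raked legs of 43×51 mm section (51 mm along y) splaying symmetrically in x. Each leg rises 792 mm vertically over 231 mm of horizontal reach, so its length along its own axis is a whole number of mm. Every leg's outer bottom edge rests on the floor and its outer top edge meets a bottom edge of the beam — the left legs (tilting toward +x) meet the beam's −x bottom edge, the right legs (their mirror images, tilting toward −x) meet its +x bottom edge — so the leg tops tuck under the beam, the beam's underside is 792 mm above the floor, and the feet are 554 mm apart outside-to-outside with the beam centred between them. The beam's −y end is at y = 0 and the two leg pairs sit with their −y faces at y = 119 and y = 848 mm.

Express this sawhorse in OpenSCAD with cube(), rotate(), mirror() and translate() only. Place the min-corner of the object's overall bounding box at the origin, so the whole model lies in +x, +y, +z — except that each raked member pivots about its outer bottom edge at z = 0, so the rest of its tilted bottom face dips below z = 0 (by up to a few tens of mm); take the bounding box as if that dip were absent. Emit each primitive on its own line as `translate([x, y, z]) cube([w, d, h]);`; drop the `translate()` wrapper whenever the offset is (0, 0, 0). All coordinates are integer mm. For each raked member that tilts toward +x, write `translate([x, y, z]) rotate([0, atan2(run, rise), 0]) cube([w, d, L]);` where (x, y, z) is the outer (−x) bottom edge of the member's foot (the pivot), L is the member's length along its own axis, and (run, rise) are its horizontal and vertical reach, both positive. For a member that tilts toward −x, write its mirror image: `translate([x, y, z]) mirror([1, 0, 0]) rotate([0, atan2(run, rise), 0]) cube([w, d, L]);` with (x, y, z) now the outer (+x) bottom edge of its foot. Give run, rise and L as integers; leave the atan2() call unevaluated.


// leg length = √(231² + 792²) = 825
// right-leg outer foot x = 2·231 + 92 = 554
// beam min-corner = (231, 0, 792)
translate([231, 0, 792]) cube([92, 1018, 45]);
translate([0, 119, 0]) rotate([0, atan2(231, 792), 0]) cube([43, 51, 825]);
translate([554, 119, 0]) mirror([1, 0, 0]) rotate([0, atan2(231, 792), 0]) cube([43, 51, 825]);
translate([0, 848, 0]) rotate([0, atan2(231, 792), 0]) cube([43, 51, 825]);
translate([554, 848, 0]) mirror([1, 0, 0]) rotate([0, atan2(231, 792), 0]) cube([43, 51, 825]);


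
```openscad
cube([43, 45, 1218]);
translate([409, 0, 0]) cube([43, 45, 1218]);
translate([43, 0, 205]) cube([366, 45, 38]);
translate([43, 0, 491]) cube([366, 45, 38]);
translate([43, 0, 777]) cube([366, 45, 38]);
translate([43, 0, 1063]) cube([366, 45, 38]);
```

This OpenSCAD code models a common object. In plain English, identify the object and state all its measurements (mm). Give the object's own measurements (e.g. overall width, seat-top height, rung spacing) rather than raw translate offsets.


A straight ladder. Two 43×45 mm vertical rails, 1218 mm tall, stand 452 mm apart (outside-to-outside) with their front faces coplanar on the −y side. 4 rungs, each 45 mm deep and 38 mm tall, span between the inner faces of the rails, front faces flush with the rails. The lowest rung's underside is at z = 205 mm and rungs are spaced 286 mm apart (underside to underside).


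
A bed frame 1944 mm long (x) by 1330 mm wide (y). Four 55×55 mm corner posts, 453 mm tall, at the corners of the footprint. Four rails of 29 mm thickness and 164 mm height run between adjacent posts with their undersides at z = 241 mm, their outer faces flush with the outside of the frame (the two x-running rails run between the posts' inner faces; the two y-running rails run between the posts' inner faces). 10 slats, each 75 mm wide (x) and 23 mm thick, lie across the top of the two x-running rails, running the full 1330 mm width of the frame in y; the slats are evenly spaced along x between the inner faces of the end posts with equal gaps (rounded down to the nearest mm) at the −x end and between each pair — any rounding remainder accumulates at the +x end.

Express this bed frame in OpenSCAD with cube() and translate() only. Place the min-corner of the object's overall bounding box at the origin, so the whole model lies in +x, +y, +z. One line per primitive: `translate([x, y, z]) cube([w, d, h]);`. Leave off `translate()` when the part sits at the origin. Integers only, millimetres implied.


// slat z = rail_z + rail_h = 241 + 164 = 405
// slat gap = ⌊(1834 − 10·75) / 11⌋ = 98
cube([55, 55, 453]);
translate([0, 1275, 0]) cube([55, 55, 453]);
translate([1889, 0, 0]) cube([55, 55, 453]);
translate([1889, 1275, 0]) cube([55, 55, 453]);
translate([55, 0, 241]) cube([1834, 29, 164]);
translate([55, 1301, 241]) cube([1834, 29, 164]);
translate([0, 55, 241]) cube([29, 1220, 164]);
translate([1915, 55, 241]) cube([29, 1220, 164]);
translate([153, 0, 405]) cube([75, 1330, 23]);
translate([326, 0, 405]) cube([75, 1330, 23]);
translate([499, 0, 405]) cube([75, 1330, 23]);
translate([672, 0, 405]) cube([75, 1330, 23]);
translate([845, 0, 405]) cube([75, 1330, 23]);
translate([1018, 0, 405]) cube([75, 1330, 23]);
translate([1191, 0, 405]) cube([75, 1330, 23]);
translate([1364, 0, 405]) cube([75, 1330, 23]);
translate([1537, 0, 405]) cube([75, 1330, 23]);
translate([1710, 0, 405]) cube([75, 1330, 23]);


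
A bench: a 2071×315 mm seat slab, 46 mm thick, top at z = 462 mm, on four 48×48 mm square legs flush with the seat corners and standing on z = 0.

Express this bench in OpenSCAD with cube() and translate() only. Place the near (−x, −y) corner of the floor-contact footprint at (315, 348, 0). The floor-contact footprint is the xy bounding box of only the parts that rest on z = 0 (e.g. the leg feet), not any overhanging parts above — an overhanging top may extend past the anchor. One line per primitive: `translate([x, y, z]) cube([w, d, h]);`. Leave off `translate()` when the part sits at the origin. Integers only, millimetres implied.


translate([315, 348, 416]) cube([2071, 315, 46]);
translate([315, 348, 0]) cube([48, 48, 416]);
translate([315, 615, 0]) cube([48, 48, 416]);
translate([2338, 348, 0]) cube([48, 48, 416]);
translate([2338, 615, 0]) cube([48, 48, 416]);


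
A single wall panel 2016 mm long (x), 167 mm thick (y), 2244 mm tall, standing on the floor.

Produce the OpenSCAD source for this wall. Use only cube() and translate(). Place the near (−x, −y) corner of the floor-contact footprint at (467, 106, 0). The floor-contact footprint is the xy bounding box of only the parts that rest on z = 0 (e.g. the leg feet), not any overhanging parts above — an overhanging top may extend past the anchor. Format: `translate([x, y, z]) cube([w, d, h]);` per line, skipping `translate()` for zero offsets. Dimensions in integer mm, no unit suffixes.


translate([467, 106, 0]) cube([2016, 167, 2244]);


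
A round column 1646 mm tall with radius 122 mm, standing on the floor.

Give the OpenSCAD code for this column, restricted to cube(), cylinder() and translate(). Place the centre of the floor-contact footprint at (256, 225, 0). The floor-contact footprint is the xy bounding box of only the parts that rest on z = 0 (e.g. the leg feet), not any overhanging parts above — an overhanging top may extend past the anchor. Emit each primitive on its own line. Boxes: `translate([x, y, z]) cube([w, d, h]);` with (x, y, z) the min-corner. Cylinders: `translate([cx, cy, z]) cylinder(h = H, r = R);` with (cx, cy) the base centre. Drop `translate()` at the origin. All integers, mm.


translate([256, 225, 0]) cylinder(h = 1646, r = 122);


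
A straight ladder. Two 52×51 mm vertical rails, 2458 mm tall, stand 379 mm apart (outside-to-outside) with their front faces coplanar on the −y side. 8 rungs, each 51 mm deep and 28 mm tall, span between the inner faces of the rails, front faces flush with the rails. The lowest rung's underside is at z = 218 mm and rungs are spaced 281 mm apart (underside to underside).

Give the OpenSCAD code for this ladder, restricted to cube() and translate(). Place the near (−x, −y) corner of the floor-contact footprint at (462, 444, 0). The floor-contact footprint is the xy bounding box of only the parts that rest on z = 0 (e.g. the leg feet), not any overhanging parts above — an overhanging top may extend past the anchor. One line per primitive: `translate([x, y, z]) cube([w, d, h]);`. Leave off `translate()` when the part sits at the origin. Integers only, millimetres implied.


translate([462, 444, 0]) cube([52, 51, 2458]);
translate([789, 444, 0]) cube([52, 51, 2458]);
translate([514, 444, 218]) cube([275, 51, 28]);
translate([514, 444, 499]) cube([275, 51, 28]);
translate([514, 444, 780]) cube([275, 51, 28]);
translate([514, 444, 1061]) cube([275, 51, 28]);
translate([514, 444, 1342]) cube([275, 51, 28]);
translate([514, 444, 1623]) cube([275, 51, 28]);
translate([514, 444, 1904]) cube([275, 51, 28]);
translate([514, 444, 2185]) cube([275, 51, 28]);


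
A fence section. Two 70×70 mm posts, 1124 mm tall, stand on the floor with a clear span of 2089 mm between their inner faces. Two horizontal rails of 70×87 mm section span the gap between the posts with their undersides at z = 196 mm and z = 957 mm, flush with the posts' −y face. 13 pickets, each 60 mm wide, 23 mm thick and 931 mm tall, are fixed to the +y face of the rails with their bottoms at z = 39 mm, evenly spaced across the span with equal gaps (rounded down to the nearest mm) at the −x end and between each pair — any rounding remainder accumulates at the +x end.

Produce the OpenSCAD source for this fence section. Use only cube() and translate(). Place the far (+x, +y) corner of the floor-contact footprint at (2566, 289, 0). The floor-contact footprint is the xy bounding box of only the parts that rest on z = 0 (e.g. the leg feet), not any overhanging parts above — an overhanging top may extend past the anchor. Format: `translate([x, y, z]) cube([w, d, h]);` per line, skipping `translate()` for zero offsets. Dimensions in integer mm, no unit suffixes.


translate([337, 219, 0]) cube([70, 70, 1124]);
translate([2496, 219, 0]) cube([70, 70, 1124]);
translate([407, 219, 196]) cube([2089, 70, 87]);
translate([407, 219, 957]) cube([2089, 70, 87]);
translate([500, 289, 39]) cube([60, 23, 931]);
translate([653, 289, 39]) cube([60, 23, 931]);
translate([806, 289, 39]) cube([60, 23, 931]);
translate([959, 289, 39]) cube([60, 23, 931]);
translate([1112, 289, 39]) cube([60, 23, 931]);
translate([1265, 289, 39]) cube([60, 23, 931]);
translate([1418, 289, 39]) cube([60, 23, 931]);
translate([1571, 289, 39]) cube([60, 23, 931]);
translate([1724, 289, 39]) cube([60, 23, 931]);
translate([1877, 289, 39]) cube([60, 23, 931]);
translate([2030, 289, 39]) cube([60, 23, 931]);
translate([2183, 289, 39]) cube([60, 23, 931]);
translate([2336, 289, 39]) cube([60, 23, 931]);


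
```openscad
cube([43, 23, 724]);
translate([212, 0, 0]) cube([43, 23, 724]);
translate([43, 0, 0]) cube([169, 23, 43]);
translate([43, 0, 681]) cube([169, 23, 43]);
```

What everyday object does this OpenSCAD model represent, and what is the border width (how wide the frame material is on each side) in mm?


A picture frame. The border width is 43 mm.

Four thin pieces enclosing a rectangular opening — a picture frame. The two full-height stiles are 724 mm tall; the top rail sits at z = 681 and is 43 mm tall, so the border above the opening is 724 − 681 = 43 mm, matching the stile x-width.


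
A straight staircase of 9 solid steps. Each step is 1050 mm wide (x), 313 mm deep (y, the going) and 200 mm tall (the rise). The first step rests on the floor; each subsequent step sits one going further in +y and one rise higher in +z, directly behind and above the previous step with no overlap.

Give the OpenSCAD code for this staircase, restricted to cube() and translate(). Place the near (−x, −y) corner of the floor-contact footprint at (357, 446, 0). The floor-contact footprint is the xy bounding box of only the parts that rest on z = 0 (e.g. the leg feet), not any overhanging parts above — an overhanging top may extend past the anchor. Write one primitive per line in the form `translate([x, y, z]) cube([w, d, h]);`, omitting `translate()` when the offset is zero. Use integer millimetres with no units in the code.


translate([357, 446, 0]) cube([1050, 313, 200]);
translate([357, 759, 200]) cube([1050, 313, 200]);
translate([357, 1072, 400]) cube([1050, 313, 200]);
translate([357, 1385, 600]) cube([1050, 313, 200]);
translate([357, 1698, 800]) cube([1050, 313, 200]);
translate([357, 2011, 1000]) cube([1050, 313, 200]);
translate([357, 2324, 1200]) cube([1050, 313, 200]);
translate([357, 2637, 1400]) cube([1050, 313, 200]);
translate([357, 2950, 1600]) cube([1050, 313, 200]);


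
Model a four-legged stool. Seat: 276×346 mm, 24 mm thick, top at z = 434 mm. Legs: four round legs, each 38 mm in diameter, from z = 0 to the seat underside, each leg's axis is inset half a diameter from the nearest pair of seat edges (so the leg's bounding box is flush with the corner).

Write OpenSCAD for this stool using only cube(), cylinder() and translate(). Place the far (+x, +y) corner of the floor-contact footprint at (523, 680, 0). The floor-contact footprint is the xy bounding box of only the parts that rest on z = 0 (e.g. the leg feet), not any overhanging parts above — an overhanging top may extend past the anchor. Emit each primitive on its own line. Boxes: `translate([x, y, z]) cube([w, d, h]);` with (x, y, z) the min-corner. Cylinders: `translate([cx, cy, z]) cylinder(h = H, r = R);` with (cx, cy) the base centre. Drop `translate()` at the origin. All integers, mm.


// leg_h = 434 - 24 = 410
translate([247, 334, 410]) cube([276, 346, 24]);
translate([266, 353, 0]) cylinder(h = 410, r = 19);
translate([504, 353, 0]) cylinder(h = 410, r = 19);
translate([266, 661, 0]) cylinder(h = 410, r = 19);
translate([504, 661, 0]) cylinder(h = 410, r = 19);


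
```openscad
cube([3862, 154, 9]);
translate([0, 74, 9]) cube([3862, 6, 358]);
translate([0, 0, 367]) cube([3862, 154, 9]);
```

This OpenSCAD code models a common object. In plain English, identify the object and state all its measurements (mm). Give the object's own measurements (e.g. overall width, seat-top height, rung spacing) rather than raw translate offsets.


An I-beam lying along x, 3862 mm long. Overall section height 376 mm. Two flanges 154 mm wide (y) and 9 mm thick, one on the floor and one at the top; a web 6 mm thick runs between them, centred on the flange width.


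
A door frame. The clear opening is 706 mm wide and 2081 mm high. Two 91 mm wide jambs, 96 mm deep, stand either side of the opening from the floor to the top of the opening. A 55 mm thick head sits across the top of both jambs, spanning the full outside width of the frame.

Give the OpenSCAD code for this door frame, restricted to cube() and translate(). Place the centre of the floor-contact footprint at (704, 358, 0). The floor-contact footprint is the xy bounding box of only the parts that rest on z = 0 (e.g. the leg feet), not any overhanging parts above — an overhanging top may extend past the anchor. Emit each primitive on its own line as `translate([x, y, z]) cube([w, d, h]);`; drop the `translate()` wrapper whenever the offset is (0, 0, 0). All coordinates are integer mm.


translate([260, 310, 0]) cube([91, 96, 2081]);
translate([1057, 310, 0]) cube([91, 96, 2081]);
translate([260, 310, 2081]) cube([888, 96, 55]);


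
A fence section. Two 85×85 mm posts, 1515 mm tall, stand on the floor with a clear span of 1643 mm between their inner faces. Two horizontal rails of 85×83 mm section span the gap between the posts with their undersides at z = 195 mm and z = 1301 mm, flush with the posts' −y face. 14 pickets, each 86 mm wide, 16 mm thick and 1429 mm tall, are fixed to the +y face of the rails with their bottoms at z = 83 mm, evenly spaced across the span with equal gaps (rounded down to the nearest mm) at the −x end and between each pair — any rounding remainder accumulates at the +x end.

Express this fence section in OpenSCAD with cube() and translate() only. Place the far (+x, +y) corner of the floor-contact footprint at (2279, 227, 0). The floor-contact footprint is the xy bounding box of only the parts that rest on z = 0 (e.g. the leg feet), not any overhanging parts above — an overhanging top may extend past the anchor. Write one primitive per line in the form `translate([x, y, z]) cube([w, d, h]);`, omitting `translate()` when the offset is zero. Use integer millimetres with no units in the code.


translate([466, 142, 0]) cube([85, 85, 1515]);
translate([2194, 142, 0]) cube([85, 85, 1515]);
translate([551, 142, 195]) cube([1643, 85, 83]);
translate([551, 142, 1301]) cube([1643, 85, 83]);
translate([580, 227, 83]) cube([86, 16, 1429]);
translate([695, 227, 83]) cube([86, 16, 1429]);
translate([810, 227, 83]) cube([86, 16, 1429]);
translate([925, 227, 83]) cube([86, 16, 1429]);
translate([1040, 227, 83]) cube([86, 16, 1429]);
translate([1155, 227, 83]) cube([86, 16, 1429]);
translate([1270, 227, 83]) cube([86, 16, 1429]);
translate([1385, 227, 83]) cube([86, 16, 1429]);
translate([1500, 227, 83]) cube([86, 16, 1429]);
translate([1615, 227, 83]) cube([86, 16, 1429]);
translate([1730, 227, 83]) cube([86, 16, 1429]);
translate([1845, 227, 83]) cube([86, 16, 1429]);
translate([1960, 227, 83]) cube([86, 16, 1429]);
translate([2075, 227, 83]) cube([86, 16, 1429]);


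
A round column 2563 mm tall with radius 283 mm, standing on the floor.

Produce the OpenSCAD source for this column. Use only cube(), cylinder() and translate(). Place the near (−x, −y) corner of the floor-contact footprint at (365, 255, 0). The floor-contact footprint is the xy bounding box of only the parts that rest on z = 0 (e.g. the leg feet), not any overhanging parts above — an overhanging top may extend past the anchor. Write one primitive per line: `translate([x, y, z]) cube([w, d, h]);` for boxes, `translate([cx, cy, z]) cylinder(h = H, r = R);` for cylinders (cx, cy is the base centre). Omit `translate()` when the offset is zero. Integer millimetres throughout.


translate([648, 538, 0]) cylinder(h = 2563, r = 283);


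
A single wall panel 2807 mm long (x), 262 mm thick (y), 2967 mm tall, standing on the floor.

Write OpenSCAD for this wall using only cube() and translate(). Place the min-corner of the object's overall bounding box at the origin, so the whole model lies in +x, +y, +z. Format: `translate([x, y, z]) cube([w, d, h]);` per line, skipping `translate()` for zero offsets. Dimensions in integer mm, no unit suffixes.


cube([2807, 262, 2967]);


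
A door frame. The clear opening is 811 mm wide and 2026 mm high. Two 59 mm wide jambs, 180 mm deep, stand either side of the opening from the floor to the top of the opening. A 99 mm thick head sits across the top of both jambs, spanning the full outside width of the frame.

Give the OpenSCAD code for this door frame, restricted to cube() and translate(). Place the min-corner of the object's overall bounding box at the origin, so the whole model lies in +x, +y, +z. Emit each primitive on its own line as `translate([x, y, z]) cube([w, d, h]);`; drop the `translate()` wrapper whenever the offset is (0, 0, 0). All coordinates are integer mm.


cube([59, 180, 2026]);
translate([870, 0, 0]) cube([59, 180, 2026]);
translate([0, 0, 2026]) cube([929, 180, 99]);


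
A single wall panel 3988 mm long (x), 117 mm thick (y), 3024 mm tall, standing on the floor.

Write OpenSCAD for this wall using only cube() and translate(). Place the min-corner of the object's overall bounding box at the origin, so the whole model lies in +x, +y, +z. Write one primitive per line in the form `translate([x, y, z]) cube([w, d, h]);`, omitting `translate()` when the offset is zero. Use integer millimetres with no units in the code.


cube([3988, 117, 3024]);


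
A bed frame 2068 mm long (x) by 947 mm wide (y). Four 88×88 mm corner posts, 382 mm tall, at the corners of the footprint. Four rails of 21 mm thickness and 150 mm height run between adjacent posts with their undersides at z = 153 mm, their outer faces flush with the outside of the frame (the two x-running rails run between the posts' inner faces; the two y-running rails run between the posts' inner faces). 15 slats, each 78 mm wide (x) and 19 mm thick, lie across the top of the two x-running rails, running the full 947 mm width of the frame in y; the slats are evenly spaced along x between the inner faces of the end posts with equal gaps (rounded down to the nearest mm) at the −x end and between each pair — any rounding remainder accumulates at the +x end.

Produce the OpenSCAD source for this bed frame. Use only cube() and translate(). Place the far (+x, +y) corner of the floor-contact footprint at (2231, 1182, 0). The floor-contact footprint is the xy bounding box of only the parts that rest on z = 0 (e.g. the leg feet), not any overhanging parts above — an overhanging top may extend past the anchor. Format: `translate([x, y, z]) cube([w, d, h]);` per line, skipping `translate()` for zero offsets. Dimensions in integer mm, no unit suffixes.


// slat z = rail_z + rail_h = 153 + 150 = 303
// slat gap = ⌊(1892 − 15·78) / 16⌋ = 45
translate([163, 235, 0]) cube([88, 88, 382]);
translate([163, 1094, 0]) cube([88, 88, 382]);
translate([2143, 235, 0]) cube([88, 88, 382]);
translate([2143, 1094, 0]) cube([88, 88, 382]);
translate([251, 235, 153]) cube([1892, 21, 150]);
translate([251, 1161, 153]) cube([1892, 21, 150]);
translate([163, 323, 153]) cube([21, 771, 150]);
translate([2210, 323, 153]) cube([21, 771, 150]);
translate([296, 235, 303]) cube([78, 947, 19]);
translate([419, 235, 303]) cube([78, 947, 19]);
translate([542, 235, 303]) cube([78, 947, 19]);
translate([665, 235, 303]) cube([78, 947, 19]);
translate([788, 235, 303]) cube([78, 947, 19]);
translate([911, 235, 303]) cube([78, 947, 19]);
translate([1034, 235, 303]) cube([78, 947, 19]);
translate([1157, 235, 303]) cube([78, 947, 19]);
translate([1280, 235, 303]) cube([78, 947, 19]);
translate([1403, 235, 303]) cube([78, 947, 19]);
translate([1526, 235, 303]) cube([78, 947, 19]);
translate([1649, 235, 303]) cube([78, 947, 19]);
translate([1772, 235, 303]) cube([78, 947, 19]);
translate([1895, 235, 303]) cube([78, 947, 19]);
translate([2018, 235, 303]) cube([78, 947, 19]);
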